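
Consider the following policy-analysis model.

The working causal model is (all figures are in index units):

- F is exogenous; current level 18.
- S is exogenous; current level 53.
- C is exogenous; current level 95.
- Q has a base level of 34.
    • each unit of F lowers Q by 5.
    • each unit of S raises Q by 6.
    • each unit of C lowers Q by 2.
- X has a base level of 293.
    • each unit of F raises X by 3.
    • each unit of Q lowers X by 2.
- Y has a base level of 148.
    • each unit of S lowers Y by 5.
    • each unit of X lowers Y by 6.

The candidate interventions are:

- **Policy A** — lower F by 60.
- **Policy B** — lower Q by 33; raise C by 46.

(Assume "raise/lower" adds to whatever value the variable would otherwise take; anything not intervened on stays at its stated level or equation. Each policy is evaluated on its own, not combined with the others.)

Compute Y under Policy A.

3345

Policy A (F − 60):
  F = 18 − 60 = -42
  S = 53
  C = 95
  Q = 34 − 5·(-42) + 6·53 − 2·95 = 372
  X = 293 + 3·(-42) − 2·372 = -577
  Y = 148 − 5·53 − 6·(-577) = 3345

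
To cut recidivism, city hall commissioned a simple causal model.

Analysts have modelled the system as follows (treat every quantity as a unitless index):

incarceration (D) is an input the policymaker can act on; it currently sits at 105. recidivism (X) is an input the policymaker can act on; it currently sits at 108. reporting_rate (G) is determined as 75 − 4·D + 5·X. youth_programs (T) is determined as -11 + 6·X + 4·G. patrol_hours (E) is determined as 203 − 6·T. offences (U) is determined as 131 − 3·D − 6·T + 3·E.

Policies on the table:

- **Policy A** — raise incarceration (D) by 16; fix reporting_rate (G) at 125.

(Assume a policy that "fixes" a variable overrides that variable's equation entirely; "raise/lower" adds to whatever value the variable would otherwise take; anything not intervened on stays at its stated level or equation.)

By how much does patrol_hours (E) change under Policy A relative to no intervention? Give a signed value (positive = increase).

Baseline:
  D = 105
  X = 108
  G = 75 − 4·105 + 5·108 = 195
  T = -11 + 6·108 + 4·195 = 1417
  E = 203 − 6·1417 = -8299
Policy A (D + 16, G := 125):
  D = 105 + 16 = 121
  X = 108
  G = 125
  T = -11 + 6·108 + 4·125 = 1137
  E = 203 − 6·1137 = -6619
Change in E: -6619 − (-8299) = 1680

1680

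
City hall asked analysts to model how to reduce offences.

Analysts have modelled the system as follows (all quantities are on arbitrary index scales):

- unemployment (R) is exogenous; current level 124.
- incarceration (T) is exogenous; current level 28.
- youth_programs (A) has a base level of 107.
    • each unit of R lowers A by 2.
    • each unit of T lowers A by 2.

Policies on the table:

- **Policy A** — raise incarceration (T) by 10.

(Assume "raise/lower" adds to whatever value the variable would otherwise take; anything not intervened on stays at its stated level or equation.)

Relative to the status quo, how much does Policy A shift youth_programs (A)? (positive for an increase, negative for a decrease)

Baseline:
  R = 124
  T = 28
  A = 107 − 2·124 − 2·28 = -197
Policy A (T + 10):
  R = 124
  T = 28 + 10 = 38
  A = 107 − 2·124 − 2·38 = -217
Change in A: -217 − (-197) = -20

-20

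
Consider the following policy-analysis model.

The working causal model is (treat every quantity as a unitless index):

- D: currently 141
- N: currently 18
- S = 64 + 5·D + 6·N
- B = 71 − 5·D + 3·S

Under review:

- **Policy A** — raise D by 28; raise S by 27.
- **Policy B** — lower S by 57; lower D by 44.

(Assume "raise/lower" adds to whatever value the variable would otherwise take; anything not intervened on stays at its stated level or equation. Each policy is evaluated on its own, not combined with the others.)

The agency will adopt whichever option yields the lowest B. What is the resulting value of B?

Policy A (D + 28, S + 27):
  D = 141 + 28 = 169
  N = 18
  S = 64 + 5·169 + 6·18 (+27 from intervention) = 1044
  B = 71 − 5·169 + 3·1044 = 2358
Policy B (S − 57, D − 44):
  D = 141 − 44 = 97
  N = 18
  S = 64 + 5·97 + 6·18 (−57 from intervention) = 600
  B = 71 − 5·97 + 3·600 = 1386
Comparing — Policy A: B=2358, Policy B: B=1386. Lowest is 1386 (Policy B).

1386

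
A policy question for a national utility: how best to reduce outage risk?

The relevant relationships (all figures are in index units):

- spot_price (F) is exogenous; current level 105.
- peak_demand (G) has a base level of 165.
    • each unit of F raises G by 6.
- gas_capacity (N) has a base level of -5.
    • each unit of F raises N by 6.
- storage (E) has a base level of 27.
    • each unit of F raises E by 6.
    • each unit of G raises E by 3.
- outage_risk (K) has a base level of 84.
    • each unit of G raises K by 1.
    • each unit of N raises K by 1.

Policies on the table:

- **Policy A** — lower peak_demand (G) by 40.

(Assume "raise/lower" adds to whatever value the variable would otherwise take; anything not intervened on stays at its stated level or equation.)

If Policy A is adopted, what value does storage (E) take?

2922

Policy A (G − 40):
  F = 105
  G = 165 + 6·105 (−40 from intervention) = 755
  E = 27 + 6·105 + 3·755 = 2922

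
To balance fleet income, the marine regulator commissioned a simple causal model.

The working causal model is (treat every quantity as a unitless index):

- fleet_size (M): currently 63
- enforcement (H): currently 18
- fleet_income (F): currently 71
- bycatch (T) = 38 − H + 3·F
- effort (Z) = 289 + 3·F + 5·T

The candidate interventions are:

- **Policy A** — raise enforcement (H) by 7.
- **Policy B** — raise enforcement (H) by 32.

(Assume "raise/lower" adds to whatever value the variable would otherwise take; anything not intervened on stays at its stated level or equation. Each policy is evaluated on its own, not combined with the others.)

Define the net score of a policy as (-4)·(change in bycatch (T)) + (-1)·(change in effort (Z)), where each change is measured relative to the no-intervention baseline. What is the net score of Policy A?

Baseline:
  H = 18
  F = 71
  T = 38 − 18 + 3·71 = 233
  Z = 289 + 3·71 + 5·233 = 1667
Policy A (H + 7):
  H = 18 + 7 = 25
  F = 71
  T = 38 − 25 + 3·71 = 226
  Z = 289 + 3·71 + 5·226 = 1632
ΔT = 226 − 233 = -7; ΔZ = 1632 − 1667 = -35
Score = (-4)·(-7) + (-1)·(-35) = 63

63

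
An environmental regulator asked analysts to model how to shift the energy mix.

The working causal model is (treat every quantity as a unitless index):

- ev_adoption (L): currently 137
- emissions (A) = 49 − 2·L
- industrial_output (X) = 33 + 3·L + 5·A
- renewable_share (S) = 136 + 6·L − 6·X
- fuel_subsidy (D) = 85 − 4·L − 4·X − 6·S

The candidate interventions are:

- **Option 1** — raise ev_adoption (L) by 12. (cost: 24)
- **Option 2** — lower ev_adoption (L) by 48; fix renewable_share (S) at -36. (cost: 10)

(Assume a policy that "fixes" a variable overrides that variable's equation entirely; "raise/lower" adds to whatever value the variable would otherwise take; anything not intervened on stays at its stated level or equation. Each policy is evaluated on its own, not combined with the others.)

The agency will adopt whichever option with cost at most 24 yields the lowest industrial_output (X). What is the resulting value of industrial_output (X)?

-765

Option 1 (L + 12):
  L = 137 + 12 = 149
  A = 49 − 2·149 = -249
  X = 33 + 3·149 + 5·(-249) = -765
Option 2 (L − 48, S := -36):
  L = 137 − 48 = 89
  A = 49 − 2·89 = -129
  X = 33 + 3·89 + 5·(-129) = -345
Comparing — Option 1: X=-765, Option 2: X=-345. Lowest is -765 (Option 1).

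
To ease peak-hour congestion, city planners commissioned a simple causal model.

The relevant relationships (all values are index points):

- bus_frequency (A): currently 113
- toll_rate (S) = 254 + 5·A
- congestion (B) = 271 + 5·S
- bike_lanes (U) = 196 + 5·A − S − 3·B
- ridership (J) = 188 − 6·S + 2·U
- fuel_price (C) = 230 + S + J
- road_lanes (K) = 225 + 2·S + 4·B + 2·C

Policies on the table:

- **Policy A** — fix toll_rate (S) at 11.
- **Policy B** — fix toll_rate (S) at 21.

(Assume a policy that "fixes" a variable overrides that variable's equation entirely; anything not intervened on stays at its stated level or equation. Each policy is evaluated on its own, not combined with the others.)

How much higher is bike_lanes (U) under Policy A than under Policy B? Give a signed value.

Policy A (S := 11):
  A = 113
  S = 11
  B = 271 + 5·11 = 326
  U = 196 + 5·113 − 11 − 3·326 = -228
Policy B (S := 21):
  A = 113
  S = 21
  B = 271 + 5·21 = 376
  U = 196 + 5·113 − 21 − 3·376 = -388
U: -228 − (-388) = 160

160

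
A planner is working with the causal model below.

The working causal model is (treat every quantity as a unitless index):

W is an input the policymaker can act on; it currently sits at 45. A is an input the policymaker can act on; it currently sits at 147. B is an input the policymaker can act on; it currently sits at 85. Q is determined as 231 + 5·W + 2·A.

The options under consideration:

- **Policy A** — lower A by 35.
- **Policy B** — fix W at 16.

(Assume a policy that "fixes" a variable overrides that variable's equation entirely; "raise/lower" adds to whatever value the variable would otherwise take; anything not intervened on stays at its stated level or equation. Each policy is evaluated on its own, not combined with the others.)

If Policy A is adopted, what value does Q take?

Policy A (A − 35):
  W = 45
  A = 147 − 35 = 112
  Q = 231 + 5·45 + 2·112 = 680

680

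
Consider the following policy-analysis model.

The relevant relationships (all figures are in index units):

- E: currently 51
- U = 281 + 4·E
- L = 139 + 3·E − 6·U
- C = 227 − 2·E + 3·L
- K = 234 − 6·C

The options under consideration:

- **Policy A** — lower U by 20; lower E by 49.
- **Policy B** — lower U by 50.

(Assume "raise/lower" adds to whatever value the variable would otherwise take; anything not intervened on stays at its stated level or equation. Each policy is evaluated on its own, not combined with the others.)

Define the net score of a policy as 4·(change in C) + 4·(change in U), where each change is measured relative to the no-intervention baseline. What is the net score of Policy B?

Baseline:
  E = 51
  U = 281 + 4·51 = 485
  L = 139 + 3·51 − 6·485 = -2618
  C = 227 − 2·51 + 3·(-2618) = -7729
Policy B (U − 50):
  E = 51
  U = 281 + 4·51 (−50 from intervention) = 435
  L = 139 + 3·51 − 6·435 = -2318
  C = 227 − 2·51 + 3·(-2318) = -6829
ΔC = -6829 − (-7729) = 900; ΔU = 435 − 485 = -50
Score = 4·900 + 4·(-50) = 3400

3400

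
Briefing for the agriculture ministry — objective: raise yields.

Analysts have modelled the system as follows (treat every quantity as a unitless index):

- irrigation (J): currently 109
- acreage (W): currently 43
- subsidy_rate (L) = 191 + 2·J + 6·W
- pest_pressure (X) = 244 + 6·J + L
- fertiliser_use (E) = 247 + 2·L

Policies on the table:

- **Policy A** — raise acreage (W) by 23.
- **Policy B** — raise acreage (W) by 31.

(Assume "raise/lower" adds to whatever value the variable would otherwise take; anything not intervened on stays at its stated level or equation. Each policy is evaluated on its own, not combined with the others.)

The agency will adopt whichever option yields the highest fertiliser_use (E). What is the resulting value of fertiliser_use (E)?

1953

Policy A (W + 23):
  J = 109
  W = 43 + 23 = 66
  L = 191 + 2·109 + 6·66 = 805
  E = 247 + 2·805 = 1857
Policy B (W + 31):
  J = 109
  W = 43 + 31 = 74
  L = 191 + 2·109 + 6·74 = 853
  E = 247 + 2·853 = 1953
Comparing — Policy A: E=1857, Policy B: E=1953. Highest is 1953 (Policy B).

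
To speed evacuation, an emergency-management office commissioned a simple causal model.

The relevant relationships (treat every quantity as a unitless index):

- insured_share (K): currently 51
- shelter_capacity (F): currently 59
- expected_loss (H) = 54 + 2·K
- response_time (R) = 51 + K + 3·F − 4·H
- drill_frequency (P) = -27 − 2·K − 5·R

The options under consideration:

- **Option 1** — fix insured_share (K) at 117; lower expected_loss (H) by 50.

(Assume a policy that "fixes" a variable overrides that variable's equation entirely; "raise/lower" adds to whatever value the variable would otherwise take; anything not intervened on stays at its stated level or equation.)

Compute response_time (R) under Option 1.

-607

Option 1 (K := 117, H − 50):
  K = 117
  F = 59
  H = 54 + 2·117 (−50 from intervention) = 238
  R = 51 + 117 + 3·59 − 4·238 = -607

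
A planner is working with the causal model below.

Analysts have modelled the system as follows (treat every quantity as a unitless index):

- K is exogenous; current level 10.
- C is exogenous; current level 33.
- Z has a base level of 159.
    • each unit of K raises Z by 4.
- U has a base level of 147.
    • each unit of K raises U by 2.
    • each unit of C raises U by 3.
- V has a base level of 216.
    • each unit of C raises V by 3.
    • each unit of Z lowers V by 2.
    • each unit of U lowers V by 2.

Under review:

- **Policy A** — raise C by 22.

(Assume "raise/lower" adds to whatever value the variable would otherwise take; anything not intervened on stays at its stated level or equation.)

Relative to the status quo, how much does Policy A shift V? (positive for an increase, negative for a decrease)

-66

Baseline:
  K = 10
  C = 33
  Z = 159 + 4·10 = 199
  U = 147 + 2·10 + 3·33 = 266
  V = 216 + 3·33 − 2·199 − 2·266 = -615
Policy A (C + 22):
  K = 10
  C = 33 + 22 = 55
  Z = 159 + 4·10 = 199
  U = 147 + 2·10 + 3·55 = 332
  V = 216 + 3·55 − 2·199 − 2·332 = -681
Change in V: -681 − (-615) = -66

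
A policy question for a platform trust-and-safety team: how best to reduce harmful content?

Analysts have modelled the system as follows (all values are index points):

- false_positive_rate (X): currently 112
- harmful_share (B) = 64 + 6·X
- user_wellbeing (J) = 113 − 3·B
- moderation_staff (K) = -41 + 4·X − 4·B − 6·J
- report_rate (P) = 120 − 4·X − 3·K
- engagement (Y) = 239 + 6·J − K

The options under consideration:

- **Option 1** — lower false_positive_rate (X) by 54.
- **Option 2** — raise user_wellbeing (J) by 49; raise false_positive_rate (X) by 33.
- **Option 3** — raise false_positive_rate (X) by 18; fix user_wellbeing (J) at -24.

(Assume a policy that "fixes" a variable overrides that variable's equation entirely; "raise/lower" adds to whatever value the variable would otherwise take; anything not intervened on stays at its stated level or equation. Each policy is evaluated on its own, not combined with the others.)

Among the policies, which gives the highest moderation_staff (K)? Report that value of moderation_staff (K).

Option 1 (X − 54):
  X = 112 − 54 = 58
  B = 64 + 6·58 = 412
  J = 113 − 3·412 = -1123
  K = -41 + 4·58 − 4·412 − 6·(-1123) = 5281
Option 2 (J + 49, X + 33):
  X = 112 + 33 = 145
  B = 64 + 6·145 = 934
  J = 113 − 3·934 (+49 from intervention) = -2640
  K = -41 + 4·145 − 4·934 − 6·(-2640) = 12643
Option 3 (X + 18, J := -24):
  X = 112 + 18 = 130
  B = 64 + 6·130 = 844
  J = -24
  K = -41 + 4·130 − 4·844 − 6·(-24) = -2753
Comparing — Option 1: K=5281, Option 2: K=12643, Option 3: K=-2753. Highest is 12643 (Option 2).

12643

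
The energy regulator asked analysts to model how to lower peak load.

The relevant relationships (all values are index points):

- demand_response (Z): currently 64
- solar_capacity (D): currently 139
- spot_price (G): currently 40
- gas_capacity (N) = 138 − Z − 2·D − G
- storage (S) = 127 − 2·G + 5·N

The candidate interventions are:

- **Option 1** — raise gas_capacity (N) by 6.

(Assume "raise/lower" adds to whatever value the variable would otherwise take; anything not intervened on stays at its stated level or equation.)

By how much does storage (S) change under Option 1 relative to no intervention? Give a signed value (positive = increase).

Baseline:
  Z = 64
  D = 139
  G = 40
  N = 138 − 64 − 2·139 − 40 = -244
  S = 127 − 2·40 + 5·(-244) = -1173
Option 1 (N + 6):
  Z = 64
  D = 139
  G = 40
  N = 138 − 64 − 2·139 − 40 (+6 from intervention) = -238
  S = 127 − 2·40 + 5·(-238) = -1143
Change in S: -1143 − (-1173) = 30

30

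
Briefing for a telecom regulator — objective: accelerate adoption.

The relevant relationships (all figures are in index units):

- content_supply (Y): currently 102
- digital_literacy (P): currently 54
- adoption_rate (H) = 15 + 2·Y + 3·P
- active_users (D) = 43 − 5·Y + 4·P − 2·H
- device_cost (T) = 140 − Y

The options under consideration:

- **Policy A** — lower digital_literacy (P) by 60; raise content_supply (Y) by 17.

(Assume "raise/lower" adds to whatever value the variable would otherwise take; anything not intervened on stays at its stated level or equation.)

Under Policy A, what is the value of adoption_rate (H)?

Policy A (P − 60, Y + 17):
  Y = 102 + 17 = 119
  P = 54 − 60 = -6
  H = 15 + 2·119 + 3·(-6) = 235

235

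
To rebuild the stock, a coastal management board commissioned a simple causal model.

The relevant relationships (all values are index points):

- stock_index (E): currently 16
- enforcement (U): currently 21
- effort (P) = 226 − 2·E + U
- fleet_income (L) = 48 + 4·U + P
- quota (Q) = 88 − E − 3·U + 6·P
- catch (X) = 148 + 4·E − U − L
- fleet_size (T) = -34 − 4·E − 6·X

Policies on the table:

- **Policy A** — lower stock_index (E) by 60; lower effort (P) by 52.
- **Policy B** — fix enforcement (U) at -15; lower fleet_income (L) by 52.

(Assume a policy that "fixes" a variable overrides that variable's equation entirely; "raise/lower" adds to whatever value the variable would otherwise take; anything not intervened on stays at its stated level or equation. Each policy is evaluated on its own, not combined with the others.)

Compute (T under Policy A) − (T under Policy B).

Policy A (E − 60, P − 52):
  E = 16 − 60 = -44
  U = 21
  P = 226 − 2·(-44) + 21 (−52 from intervention) = 283
  L = 48 + 4·21 + 283 = 415
  X = 148 + 4·(-44) − 21 − 415 = -464
  T = -34 − 4·(-44) − 6·(-464) = 2926
Policy B (U := -15, L − 52):
  E = 16
  U = -15
  P = 226 − 2·16 + (-15) = 179
  L = 48 + 4·(-15) + 179 (−52 from intervention) = 115
  X = 148 + 4·16 − (-15) − 115 = 112
  T = -34 − 4·16 − 6·112 = -770
T: 2926 − (-770) = 3696

3696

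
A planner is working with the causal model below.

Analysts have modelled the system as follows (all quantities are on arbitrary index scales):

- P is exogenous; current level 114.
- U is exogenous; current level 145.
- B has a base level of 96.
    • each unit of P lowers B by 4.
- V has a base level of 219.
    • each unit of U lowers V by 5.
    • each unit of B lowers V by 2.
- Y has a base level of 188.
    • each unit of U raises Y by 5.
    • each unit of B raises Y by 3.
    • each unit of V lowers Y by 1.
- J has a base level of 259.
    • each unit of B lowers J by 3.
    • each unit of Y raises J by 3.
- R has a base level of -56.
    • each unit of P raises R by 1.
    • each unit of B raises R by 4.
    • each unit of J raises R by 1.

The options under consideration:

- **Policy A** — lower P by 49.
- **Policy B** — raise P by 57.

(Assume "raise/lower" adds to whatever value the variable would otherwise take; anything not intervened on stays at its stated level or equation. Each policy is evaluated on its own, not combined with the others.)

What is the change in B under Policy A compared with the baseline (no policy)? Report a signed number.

196

Baseline:
  P = 114
  B = 96 − 4·114 = -360
Policy A (P − 49):
  P = 114 − 49 = 65
  B = 96 − 4·65 = -164
Change in B: -164 − (-360) = 196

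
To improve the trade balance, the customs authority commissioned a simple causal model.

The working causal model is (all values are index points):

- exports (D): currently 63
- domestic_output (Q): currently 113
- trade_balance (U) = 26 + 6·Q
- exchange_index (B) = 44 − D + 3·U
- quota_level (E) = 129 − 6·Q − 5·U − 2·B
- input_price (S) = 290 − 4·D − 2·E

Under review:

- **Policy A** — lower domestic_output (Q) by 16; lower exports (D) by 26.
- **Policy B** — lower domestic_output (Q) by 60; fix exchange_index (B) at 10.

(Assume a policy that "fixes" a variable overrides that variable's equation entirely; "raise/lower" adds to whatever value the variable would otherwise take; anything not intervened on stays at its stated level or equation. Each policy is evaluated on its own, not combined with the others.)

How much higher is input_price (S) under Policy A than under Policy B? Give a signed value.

10556

Policy A (Q − 16, D − 26):
  D = 63 − 26 = 37
  Q = 113 − 16 = 97
  U = 26 + 6·97 = 608
  B = 44 − 37 + 3·608 = 1831
  E = 129 − 6·97 − 5·608 − 2·1831 = -7155
  S = 290 − 4·37 − 2·(-7155) = 14452
Policy B (Q − 60, B := 10):
  D = 63
  Q = 113 − 60 = 53
  U = 26 + 6·53 = 344
  B = 10
  E = 129 − 6·53 − 5·344 − 2·10 = -1929
  S = 290 − 4·63 − 2·(-1929) = 3896
S: 14452 − 3896 = 10556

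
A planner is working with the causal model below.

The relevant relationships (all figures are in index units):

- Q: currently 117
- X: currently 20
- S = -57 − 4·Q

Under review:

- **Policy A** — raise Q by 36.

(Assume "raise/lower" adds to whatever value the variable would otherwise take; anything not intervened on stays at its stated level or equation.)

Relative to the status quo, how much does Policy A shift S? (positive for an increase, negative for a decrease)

Baseline:
  Q = 117
  S = -57 − 4·117 = -525
Policy A (Q + 36):
  Q = 117 + 36 = 153
  S = -57 − 4·153 = -669
Change in S: -669 − (-525) = -144

-144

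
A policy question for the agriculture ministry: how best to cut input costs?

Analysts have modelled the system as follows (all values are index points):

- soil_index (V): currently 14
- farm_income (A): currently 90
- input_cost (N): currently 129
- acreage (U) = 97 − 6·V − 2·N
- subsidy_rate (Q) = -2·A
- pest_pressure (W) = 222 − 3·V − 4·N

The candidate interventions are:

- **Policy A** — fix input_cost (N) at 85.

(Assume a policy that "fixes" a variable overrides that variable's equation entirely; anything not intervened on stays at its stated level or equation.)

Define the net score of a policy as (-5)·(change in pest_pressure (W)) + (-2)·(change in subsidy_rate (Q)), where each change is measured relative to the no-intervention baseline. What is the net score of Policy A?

Baseline:
  V = 14
  A = 90
  N = 129
  Q = 0 − 2·90 = -180
  W = 222 − 3·14 − 4·129 = -336
Policy A (N := 85):
  V = 14
  A = 90
  N = 85
  Q = 0 − 2·90 = -180
  W = 222 − 3·14 − 4·85 = -160
ΔW = -160 − (-336) = 176; ΔQ = -180 − (-180) = 0
Score = (-5)·176 + (-2)·0 = -880

-880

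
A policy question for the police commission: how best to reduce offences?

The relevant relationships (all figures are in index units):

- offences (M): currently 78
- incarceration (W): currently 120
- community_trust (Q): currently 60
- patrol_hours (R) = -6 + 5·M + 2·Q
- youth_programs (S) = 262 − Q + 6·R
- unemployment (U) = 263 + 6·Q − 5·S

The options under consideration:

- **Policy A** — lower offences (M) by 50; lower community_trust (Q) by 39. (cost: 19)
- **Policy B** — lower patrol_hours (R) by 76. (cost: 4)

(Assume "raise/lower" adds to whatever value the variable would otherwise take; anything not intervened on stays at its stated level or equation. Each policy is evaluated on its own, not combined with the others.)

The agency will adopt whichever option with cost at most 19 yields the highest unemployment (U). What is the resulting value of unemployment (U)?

-6096

Policy A (M − 50, Q − 39):
  M = 78 − 50 = 28
  Q = 60 − 39 = 21
  R = -6 + 5·28 + 2·21 = 176
  S = 262 − 21 + 6·176 = 1297
  U = 263 + 6·21 − 5·1297 = -6096
Policy B (R − 76):
  M = 78
  Q = 60
  R = -6 + 5·78 + 2·60 (−76 from intervention) = 428
  S = 262 − 60 + 6·428 = 2770
  U = 263 + 6·60 − 5·2770 = -13227
Comparing — Policy A: U=-6096, Policy B: U=-13227. Highest is -6096 (Policy A).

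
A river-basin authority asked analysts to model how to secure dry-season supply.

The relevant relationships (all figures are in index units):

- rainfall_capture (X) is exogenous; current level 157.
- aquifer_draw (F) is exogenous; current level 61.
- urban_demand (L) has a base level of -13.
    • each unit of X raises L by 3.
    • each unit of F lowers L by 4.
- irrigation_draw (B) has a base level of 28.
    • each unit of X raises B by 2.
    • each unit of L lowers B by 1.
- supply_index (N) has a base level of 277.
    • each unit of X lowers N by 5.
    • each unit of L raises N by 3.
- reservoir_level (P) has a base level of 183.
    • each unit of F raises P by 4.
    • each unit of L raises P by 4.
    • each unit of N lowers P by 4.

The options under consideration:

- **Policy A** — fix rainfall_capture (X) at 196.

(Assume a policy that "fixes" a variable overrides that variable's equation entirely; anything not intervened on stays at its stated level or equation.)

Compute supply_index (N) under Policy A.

Policy A (X := 196):
  X = 196
  F = 61
  L = -13 + 3·196 − 4·61 = 331
  N = 277 − 5·196 + 3·331 = 290

290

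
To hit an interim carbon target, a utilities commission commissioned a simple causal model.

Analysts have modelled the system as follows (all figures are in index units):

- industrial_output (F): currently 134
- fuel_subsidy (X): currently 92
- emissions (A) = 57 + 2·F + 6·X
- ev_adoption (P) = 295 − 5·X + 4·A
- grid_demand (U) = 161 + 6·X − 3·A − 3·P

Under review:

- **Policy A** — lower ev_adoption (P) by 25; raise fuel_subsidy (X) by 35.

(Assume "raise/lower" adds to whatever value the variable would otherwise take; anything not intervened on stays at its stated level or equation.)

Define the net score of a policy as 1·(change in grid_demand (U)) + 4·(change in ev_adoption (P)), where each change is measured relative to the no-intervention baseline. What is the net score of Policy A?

Baseline:
  F = 134
  X = 92
  A = 57 + 2·134 + 6·92 = 877
  P = 295 − 5·92 + 4·877 = 3343
  U = 161 + 6·92 − 3·877 − 3·3343 = -11947
Policy A (P − 25, X + 35):
  F = 134
  X = 92 + 35 = 127
  A = 57 + 2·134 + 6·127 = 1087
  P = 295 − 5·127 + 4·1087 (−25 from intervention) = 3983
  U = 161 + 6·127 − 3·1087 − 3·3983 = -14287
ΔU = -14287 − (-11947) = -2340; ΔP = 3983 − 3343 = 640
Score = 1·(-2340) + 4·640 = 220

220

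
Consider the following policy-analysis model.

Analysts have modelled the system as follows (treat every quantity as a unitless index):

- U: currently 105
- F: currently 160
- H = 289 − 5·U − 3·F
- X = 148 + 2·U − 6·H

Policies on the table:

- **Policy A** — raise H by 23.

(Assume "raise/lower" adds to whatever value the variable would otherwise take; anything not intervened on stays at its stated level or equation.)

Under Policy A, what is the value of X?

4516

Policy A (H + 23):
  U = 105
  F = 160
  H = 289 − 5·105 − 3·160 (+23 from intervention) = -693
  X = 148 + 2·105 − 6·(-693) = 4516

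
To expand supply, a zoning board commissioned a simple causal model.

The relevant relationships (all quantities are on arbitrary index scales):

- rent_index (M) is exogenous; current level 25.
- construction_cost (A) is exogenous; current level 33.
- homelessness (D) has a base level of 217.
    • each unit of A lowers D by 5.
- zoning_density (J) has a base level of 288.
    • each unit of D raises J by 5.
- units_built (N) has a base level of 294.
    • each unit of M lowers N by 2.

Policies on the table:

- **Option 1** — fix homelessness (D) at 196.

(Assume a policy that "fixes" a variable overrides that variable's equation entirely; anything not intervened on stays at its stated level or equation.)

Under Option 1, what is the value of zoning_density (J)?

Option 1 (D := 196):
  A = 33
  D = 196
  J = 288 + 5·196 = 1268

1268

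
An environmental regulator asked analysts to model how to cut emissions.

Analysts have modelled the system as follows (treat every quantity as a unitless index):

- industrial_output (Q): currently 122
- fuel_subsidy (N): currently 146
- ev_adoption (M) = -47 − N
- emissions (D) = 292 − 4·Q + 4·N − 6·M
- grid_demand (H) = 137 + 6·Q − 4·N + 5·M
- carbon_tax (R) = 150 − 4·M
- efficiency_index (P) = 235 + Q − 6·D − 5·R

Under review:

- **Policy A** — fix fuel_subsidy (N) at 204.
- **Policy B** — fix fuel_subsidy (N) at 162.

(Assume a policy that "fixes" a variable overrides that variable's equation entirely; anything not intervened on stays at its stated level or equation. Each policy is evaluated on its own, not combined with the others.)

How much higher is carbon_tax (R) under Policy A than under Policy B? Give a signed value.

Policy A (N := 204):
  N = 204
  M = -47 − 204 = -251
  R = 150 − 4·(-251) = 1154
Policy B (N := 162):
  N = 162
  M = -47 − 162 = -209
  R = 150 − 4·(-209) = 986
R: 1154 − 986 = 168

168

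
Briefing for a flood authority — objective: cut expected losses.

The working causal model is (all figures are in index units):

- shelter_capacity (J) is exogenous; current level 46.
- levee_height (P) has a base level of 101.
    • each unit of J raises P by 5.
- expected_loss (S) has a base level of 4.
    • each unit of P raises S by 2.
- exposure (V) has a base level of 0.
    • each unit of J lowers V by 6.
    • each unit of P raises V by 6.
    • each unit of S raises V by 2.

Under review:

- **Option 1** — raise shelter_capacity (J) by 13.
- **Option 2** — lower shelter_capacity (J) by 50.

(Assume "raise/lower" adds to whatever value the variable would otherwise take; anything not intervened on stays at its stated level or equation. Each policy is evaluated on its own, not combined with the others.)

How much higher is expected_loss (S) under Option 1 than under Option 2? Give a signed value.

630

Option 1 (J + 13):
  J = 46 + 13 = 59
  P = 101 + 5·59 = 396
  S = 4 + 2·396 = 796
Option 2 (J − 50):
  J = 46 − 50 = -4
  P = 101 + 5·(-4) = 81
  S = 4 + 2·81 = 166
S: 796 − 166 = 630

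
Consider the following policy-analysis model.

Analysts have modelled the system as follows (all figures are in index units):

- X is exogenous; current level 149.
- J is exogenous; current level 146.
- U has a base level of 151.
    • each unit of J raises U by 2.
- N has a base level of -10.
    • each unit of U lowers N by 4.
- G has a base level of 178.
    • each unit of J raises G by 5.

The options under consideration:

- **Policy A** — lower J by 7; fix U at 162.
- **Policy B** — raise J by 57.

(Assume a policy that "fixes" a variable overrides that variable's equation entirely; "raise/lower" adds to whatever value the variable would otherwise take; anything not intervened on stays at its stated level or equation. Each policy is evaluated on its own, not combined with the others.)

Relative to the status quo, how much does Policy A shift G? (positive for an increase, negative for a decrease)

Baseline:
  J = 146
  G = 178 + 5·146 = 908
Policy A (J − 7, U := 162):
  J = 146 − 7 = 139
  G = 178 + 5·139 = 873
Change in G: 873 − 908 = -35

-35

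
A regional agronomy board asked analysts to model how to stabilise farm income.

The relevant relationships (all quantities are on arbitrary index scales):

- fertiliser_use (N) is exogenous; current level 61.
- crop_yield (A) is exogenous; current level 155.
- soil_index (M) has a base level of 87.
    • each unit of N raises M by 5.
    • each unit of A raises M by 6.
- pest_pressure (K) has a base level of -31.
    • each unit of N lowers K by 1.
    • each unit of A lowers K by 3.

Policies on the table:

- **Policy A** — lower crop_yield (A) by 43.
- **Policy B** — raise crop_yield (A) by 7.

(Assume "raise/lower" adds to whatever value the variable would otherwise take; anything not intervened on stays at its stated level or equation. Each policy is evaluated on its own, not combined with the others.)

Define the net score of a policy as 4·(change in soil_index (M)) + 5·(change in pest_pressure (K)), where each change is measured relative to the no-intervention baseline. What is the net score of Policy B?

63

Baseline:
  N = 61
  A = 155
  M = 87 + 5·61 + 6·155 = 1322
  K = -31 − 61 − 3·155 = -557
Policy B (A + 7):
  N = 61
  A = 155 + 7 = 162
  M = 87 + 5·61 + 6·162 = 1364
  K = -31 − 61 − 3·162 = -578
ΔM = 1364 − 1322 = 42; ΔK = -578 − (-557) = -21
Score = 4·42 + 5·(-21) = 63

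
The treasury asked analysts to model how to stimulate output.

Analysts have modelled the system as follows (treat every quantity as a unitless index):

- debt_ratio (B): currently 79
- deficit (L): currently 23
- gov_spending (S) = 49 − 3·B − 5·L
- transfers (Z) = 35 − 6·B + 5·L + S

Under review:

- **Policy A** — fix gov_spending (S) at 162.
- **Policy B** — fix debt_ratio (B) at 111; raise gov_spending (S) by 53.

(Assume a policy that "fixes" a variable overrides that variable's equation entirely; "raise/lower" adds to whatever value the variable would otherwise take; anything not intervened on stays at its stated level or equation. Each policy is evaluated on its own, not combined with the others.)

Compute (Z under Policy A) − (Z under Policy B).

Policy A (S := 162):
  B = 79
  L = 23
  S = 162
  Z = 35 − 6·79 + 5·23 + 162 = -162
Policy B (B := 111, S + 53):
  B = 111
  L = 23
  S = 49 − 3·111 − 5·23 (+53 from intervention) = -346
  Z = 35 − 6·111 + 5·23 + (-346) = -862
Z: -162 − (-862) = 700

700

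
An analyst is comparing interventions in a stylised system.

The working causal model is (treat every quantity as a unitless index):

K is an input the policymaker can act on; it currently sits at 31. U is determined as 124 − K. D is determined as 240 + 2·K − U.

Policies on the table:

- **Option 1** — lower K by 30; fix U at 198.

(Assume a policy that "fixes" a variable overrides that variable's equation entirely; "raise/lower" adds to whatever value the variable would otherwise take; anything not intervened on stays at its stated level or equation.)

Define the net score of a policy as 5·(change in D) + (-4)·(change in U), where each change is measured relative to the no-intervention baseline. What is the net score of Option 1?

Baseline:
  K = 31
  U = 124 − 31 = 93
  D = 240 + 2·31 − 93 = 209
Option 1 (K − 30, U := 198):
  K = 31 − 30 = 1
  U = 198
  D = 240 + 2·1 − 198 = 44
ΔD = 44 − 209 = -165; ΔU = 198 − 93 = 105
Score = 5·(-165) + (-4)·105 = -1245

-1245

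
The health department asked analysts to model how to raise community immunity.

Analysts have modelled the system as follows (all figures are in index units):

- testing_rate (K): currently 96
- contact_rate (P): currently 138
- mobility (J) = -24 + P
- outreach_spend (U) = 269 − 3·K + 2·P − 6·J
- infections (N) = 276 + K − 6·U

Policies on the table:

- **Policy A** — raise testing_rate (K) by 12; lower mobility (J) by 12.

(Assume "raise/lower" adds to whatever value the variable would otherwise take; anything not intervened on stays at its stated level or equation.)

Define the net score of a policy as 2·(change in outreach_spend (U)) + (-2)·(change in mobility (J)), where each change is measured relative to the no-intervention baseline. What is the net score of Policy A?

96

Baseline:
  K = 96
  P = 138
  J = -24 + 138 = 114
  U = 269 − 3·96 + 2·138 − 6·114 = -427
Policy A (K + 12, J − 12):
  K = 96 + 12 = 108
  P = 138
  J = -24 + 138 (−12 from intervention) = 102
  U = 269 − 3·108 + 2·138 − 6·102 = -391
ΔU = -391 − (-427) = 36; ΔJ = 102 − 114 = -12
Score = 2·36 + (-2)·(-12) = 96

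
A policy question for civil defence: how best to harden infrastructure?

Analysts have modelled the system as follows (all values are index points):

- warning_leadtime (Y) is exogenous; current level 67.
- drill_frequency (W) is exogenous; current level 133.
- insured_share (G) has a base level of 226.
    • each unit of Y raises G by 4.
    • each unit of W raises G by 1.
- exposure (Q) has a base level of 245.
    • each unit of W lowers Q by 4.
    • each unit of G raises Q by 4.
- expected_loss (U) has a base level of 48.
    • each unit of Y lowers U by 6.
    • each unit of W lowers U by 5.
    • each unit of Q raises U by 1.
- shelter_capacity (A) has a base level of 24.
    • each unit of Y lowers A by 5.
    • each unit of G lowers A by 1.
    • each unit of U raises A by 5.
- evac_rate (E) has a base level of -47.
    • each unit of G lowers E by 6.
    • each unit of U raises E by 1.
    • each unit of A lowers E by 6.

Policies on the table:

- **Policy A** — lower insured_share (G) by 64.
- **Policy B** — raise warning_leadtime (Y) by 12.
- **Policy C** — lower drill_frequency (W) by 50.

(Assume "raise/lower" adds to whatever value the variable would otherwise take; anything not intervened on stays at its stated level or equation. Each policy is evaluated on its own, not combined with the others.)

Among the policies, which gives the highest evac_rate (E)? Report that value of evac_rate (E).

-25615

Policy A (G − 64):
  Y = 67
  W = 133
  G = 226 + 4·67 + 133 (−64 from intervention) = 563
  Q = 245 − 4·133 + 4·563 = 1965
  U = 48 − 6·67 − 5·133 + 1965 = 946
  A = 24 − 5·67 − 563 + 5·946 = 3856
  E = -47 − 6·563 + 946 − 6·3856 = -25615
Policy B (Y + 12):
  Y = 67 + 12 = 79
  W = 133
  G = 226 + 4·79 + 133 = 675
  Q = 245 − 4·133 + 4·675 = 2413
  U = 48 − 6·79 − 5·133 + 2413 = 1322
  A = 24 − 5·79 − 675 + 5·1322 = 5564
  E = -47 − 6·675 + 1322 − 6·5564 = -36159
Policy C (W − 50):
  Y = 67
  W = 133 − 50 = 83
  G = 226 + 4·67 + 83 = 577
  Q = 245 − 4·83 + 4·577 = 2221
  U = 48 − 6·67 − 5·83 + 2221 = 1452
  A = 24 − 5·67 − 577 + 5·1452 = 6372
  E = -47 − 6·577 + 1452 − 6·6372 = -40289
Comparing — Policy A: E=-25615, Policy B: E=-36159, Policy C: E=-40289. Highest is -25615 (Policy A).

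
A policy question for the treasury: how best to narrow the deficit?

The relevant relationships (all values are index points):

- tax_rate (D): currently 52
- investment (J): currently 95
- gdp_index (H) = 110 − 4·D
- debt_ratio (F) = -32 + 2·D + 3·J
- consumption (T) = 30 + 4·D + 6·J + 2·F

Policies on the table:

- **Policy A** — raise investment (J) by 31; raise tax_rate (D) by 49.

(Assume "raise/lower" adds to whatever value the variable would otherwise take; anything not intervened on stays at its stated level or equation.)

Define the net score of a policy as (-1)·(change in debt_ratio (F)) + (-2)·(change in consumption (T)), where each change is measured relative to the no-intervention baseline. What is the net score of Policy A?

Baseline:
  D = 52
  J = 95
  F = -32 + 2·52 + 3·95 = 357
  T = 30 + 4·52 + 6·95 + 2·357 = 1522
Policy A (J + 31, D + 49):
  D = 52 + 49 = 101
  J = 95 + 31 = 126
  F = -32 + 2·101 + 3·126 = 548
  T = 30 + 4·101 + 6·126 + 2·548 = 2286
ΔF = 548 − 357 = 191; ΔT = 2286 − 1522 = 764
Score = (-1)·191 + (-2)·764 = -1719

-1719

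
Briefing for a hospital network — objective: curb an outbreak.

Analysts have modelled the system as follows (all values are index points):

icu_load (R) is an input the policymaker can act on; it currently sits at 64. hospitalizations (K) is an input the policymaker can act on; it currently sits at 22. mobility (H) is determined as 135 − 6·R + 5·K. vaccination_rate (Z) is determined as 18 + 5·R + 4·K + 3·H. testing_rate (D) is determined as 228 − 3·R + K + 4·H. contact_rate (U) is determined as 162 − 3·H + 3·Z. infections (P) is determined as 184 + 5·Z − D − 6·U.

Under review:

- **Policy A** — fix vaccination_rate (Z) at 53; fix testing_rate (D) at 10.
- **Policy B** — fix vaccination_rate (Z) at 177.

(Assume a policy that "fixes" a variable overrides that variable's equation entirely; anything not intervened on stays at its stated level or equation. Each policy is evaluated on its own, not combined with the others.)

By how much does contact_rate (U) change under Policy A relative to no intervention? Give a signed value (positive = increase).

Baseline:
  R = 64
  K = 22
  H = 135 − 6·64 + 5·22 = -139
  Z = 18 + 5·64 + 4·22 + 3·(-139) = 9
  U = 162 − 3·(-139) + 3·9 = 606
Policy A (Z := 53, D := 10):
  R = 64
  K = 22
  H = 135 − 6·64 + 5·22 = -139
  Z = 53
  U = 162 − 3·(-139) + 3·53 = 738
Change in U: 738 − 606 = 132

132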